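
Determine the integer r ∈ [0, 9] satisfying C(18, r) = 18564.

6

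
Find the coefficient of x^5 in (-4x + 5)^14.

The general term is C(14,j)·(-4x)^j·(5)^(14-j); the x^5 term has j = 5.
C(14,5) = 2002.
Coefficient = C(14,5) · (-4)^5 · 5^9 = 2002 · (-1024) · 1953125 = -4004000000000.

-4004000000000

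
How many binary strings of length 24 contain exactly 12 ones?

Choose the 12 positions: C(24,12) = 2704156.

2704156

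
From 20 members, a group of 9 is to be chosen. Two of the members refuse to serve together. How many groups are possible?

All 9-subsets: C(20,9) = 167960. Those containing both fixed elements: C(18,7) = 31824.
167960 − 31824 = 136136.

136136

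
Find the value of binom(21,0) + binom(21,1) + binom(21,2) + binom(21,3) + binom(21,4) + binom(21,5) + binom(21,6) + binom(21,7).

198440

1 + 21 + 210 + 1330 + 5985 + 20349 + 54264 + 116280 = 198440.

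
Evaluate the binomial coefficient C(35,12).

C(35,12) = (35·34·33·32·31·30·29·28·27·26·25·24) / 12! = 399703747322880000 / 479001600 = 834451800.

834451800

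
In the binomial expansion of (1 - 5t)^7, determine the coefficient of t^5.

The general term is C(7,j)·(1)^j·(-5t)^(7-j); the t^5 term has j = 2.
C(7,2) = 21.
Coefficient = C(7,2) · (-5)^5 = 21 · (-3125) = -65625.

-65625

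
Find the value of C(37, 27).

348330136

C(37,27) = C(37,10) by symmetry.
C(37,10) = (37·36·35·34·33·32·31·30·29·28) / 10! = 1264020397516800 / 3628800 = 348330136.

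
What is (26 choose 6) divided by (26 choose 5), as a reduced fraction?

7/2

C(n,k+1)/C(n,k) = (n−k)/(k+1) = (26−5)/(5+1) = 21/6 = 7/2.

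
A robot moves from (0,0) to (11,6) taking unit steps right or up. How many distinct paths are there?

12376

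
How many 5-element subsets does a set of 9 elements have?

C(9,5) = C(9,4) by symmetry.
C(9,4) = (9·8·7·6) / 4! = 3024 / 24 = 126.

126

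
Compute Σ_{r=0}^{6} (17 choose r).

21778

1 + 17 + 136 + 680 + 2380 + 6188 + 12376 = 21778.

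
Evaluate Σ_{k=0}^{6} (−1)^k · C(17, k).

8008

The partial alternating sum Σ_{k=0}^{6} (−1)^k C(17,k) = (−1)^6 C(16,6) = 8008.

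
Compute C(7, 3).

C(7,3) = (7·6·5) / 3! = 210 / 6 = 35.

35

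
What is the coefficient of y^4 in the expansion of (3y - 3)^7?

-76545

The general term is C(7,j)·(3y)^j·(-3)^(7-j); the y^4 term has j = 4.
C(7,4) = 35.
Coefficient = C(7,4) · 3^4 · (-3)^3 = 35 · 81 · (-27) = -76545.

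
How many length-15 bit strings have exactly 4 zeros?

1365

Choose the 4 positions: C(15,4) = 1365.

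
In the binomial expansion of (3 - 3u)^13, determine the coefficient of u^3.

-455976378

The general term is C(13,j)·(3)^j·(-3u)^(13-j); the u^3 term has j = 10.
C(13,10) = 286.
Coefficient = C(13,10) · 3^10 · (-3)^3 = 286 · 59049 · (-27) = -455976378.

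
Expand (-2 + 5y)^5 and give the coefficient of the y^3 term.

5000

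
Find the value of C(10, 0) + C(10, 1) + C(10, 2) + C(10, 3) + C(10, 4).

386

1 + 10 + 45 + 120 + 210 = 386.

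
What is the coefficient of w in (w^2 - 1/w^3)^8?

-56

General term: C(8,j)·(w^2)^j·(-1/w^3)^(8-j), with w-exponent 2j − 3(8−j) = 5j − 24.
Set 5j − 24 = 1: j = 5.
C(8,5) = 56; 1^5 = 1; (-1)^3 = -1.
Coefficient = 56 · 1 · (-1) = -56.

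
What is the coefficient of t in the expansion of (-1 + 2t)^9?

The general term is C(9,j)·(-1)^j·(2t)^(9-j); the t^1 term has j = 8.
C(9,8) = 9.
Coefficient = C(9,8) · 2^1 = 9 · 2 = 18.

18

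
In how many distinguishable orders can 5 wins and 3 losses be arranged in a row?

Choose positions for the wins: C(8,5) = 56.

56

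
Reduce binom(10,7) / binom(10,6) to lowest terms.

4/7

C(n,k+1)/C(n,k) = (n−k)/(k+1) = (10−6)/(6+1) = 4/7.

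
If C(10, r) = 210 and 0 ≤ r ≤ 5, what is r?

4

C(10,r) increases on 0 ≤ r ≤ 5. C(10,3) = 120 and C(10,4) = 210, so r = 4.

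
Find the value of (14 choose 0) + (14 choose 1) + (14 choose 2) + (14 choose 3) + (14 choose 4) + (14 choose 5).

1 + 14 + 91 + 364 + 1001 + 2002 = 3473.

3473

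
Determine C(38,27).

C(38,27) = C(38,11) by symmetry.
C(38,11) = (38·37·36·35·34·33·32·31·30·29·28) / 11! = 48032775105638400 / 39916800 = 1203322288.

1203322288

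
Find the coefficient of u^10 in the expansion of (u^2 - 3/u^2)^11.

-4455

General term: C(11,j)·(u^2)^j·(-3/u^2)^(11-j), with u-exponent 2j − 2(11−j) = 4j − 22.
Set 4j − 22 = 10: j = 8.
C(11,8) = 165; 1^8 = 1; (-3)^3 = -27.
Coefficient = 165 · 1 · (-27) = -4455.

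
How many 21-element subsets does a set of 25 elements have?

C(25,21) = C(25,4) by symmetry.
C(25,4) = (25·24·23·22) / 4! = 303600 / 24 = 12650.

12650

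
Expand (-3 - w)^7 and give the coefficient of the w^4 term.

-945

The general term is C(7,j)·(-3)^j·(-w)^(7-j); the w^4 term has j = 3.
C(7,3) = 35.
Coefficient = C(7,3) · (-3)^3 = 35 · (-27) = -945.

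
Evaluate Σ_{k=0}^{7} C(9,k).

502

1 + 9 + 36 + 84 + 126 + 126 + 84 + 36 = 502.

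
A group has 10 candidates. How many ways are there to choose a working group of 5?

252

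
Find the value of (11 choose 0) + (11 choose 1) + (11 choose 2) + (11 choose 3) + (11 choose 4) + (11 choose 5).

1024

1 + 11 + 55 + 165 + 330 + 462 = 1024.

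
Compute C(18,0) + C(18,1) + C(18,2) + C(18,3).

988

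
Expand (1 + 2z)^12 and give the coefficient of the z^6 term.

59136

The general term is C(12,j)·(1)^j·(2z)^(12-j); the z^6 term has j = 6.
C(12,6) = 924.
Coefficient = C(12,6) · 2^6 = 924 · 64 = 59136.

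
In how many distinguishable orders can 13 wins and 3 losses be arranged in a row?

560

Choose positions for the wins: C(16,13) = 560.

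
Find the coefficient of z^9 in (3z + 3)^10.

590490

The general term is C(10,j)·(3z)^j·(3)^(10-j); the z^9 term has j = 9.
C(10,9) = 10.
Coefficient = C(10,9) · 3^9 · 3^1 = 10 · 19683 · 3 = 590490.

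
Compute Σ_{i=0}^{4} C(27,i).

1 + 27 + 351 + 2925 + 17550 = 20854.

20854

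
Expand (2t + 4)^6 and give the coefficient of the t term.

12288

The general term is C(6,j)·(2t)^j·(4)^(6-j); the t^1 term has j = 1.
C(6,1) = 6.
Coefficient = C(6,1) · 2^1 · 4^5 = 6 · 2 · 1024 = 12288.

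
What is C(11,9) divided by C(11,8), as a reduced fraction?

C(n,k+1)/C(n,k) = (n−k)/(k+1) = (11−8)/(8+1) = 3/9 = 1/3.

1/3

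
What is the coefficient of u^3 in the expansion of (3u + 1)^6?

540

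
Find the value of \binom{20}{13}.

77520

C(20,13) = C(20,7) by symmetry.
C(20,7) = (20·19·18·17·16·15·14) / 7! = 390700800 / 5040 = 77520.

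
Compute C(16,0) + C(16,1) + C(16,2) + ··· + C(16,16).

65536

Setting x = 1 in (1+x)^16 gives Σ C(16,k) = 2^16 = 65536.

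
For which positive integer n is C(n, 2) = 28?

n(n−1)/2 = 28 ⇒ n(n−1) = 56. Since 8·7 = 56, n = 8.

8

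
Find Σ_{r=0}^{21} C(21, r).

2097152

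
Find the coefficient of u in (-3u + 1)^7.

-21

The general term is C(7,j)·(-3u)^j·(1)^(7-j); the u^1 term has j = 1.
C(7,1) = 7.
Coefficient = C(7,1) · (-3)^1 = 7 · (-3) = -21.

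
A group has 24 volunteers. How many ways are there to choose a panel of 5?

42504

This is C(24,5) = 42504.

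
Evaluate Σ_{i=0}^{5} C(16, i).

1 + 16 + 120 + 560 + 1820 + 4368 = 6885.

6885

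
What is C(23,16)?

245157

C(23,16) = C(23,7) by symmetry.
C(23,7) = (23·22·21·20·19·18·17) / 7! = 1235591280 / 5040 = 245157.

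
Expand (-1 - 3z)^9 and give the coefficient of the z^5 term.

-30618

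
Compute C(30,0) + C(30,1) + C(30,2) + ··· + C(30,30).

Setting x = 1 in (1+x)^30 gives Σ C(30,j) = 2^30 = 1073741824.

1073741824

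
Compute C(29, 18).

C(29,18) = C(29,11) by symmetry.
C(29,11) = (29·28·27·26·25·24·23·22·21·20·19) / 11! = 1381013105472000 / 39916800 = 34597290.

34597290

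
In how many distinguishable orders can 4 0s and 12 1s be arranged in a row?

Choose positions for the 0s: C(16,4) = 1820.

1820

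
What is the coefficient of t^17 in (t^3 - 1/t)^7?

General term: C(7,j)·(t^3)^j·(-1/t)^(7-j), with t-exponent 3j − 1(7−j) = 4j − 7.
Set 4j − 7 = 17: j = 6.
C(7,6) = 7; 1^6 = 1; (-1)^1 = -1.
Coefficient = 7 · 1 · (-1) = -7.

-7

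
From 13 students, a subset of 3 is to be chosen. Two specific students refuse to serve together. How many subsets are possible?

275

All 3-subsets: C(13,3) = 286. Those containing both fixed elements: C(11,1) = 11.
286 − 11 = 275.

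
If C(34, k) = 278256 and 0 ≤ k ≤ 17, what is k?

C(34,k) increases on 0 ≤ k ≤ 17. C(34,4) = 46376 and C(34,5) = 278256, so k = 5.

5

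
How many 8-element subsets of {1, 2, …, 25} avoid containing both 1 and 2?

980628

All 8-subsets: C(25,8) = 1081575. Those containing both fixed elements: C(23,6) = 100947.
1081575 − 100947 = 980628.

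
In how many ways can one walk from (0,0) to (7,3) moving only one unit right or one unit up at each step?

Each path is a sequence of 10 steps with 7 rights: C(10,7) = 120.

120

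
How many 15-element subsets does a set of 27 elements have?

C(27,15) = C(27,12) by symmetry.
C(27,12) = (27·26·25·24·23·22·21·20·19·18·17·16) / 12! = 8326896754176000 / 479001600 = 17383860.

17383860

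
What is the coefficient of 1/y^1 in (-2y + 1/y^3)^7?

General term: C(7,j)·(-2y)^j·(1/y^3)^(7-j), with y-exponent 1j − 3(7−j) = 4j − 21.
Set 4j − 21 = -1: j = 5.
C(7,5) = 21; (-2)^5 = -32; 1^2 = 1.
Coefficient = 21 · (-32) · 1 = -672.

-672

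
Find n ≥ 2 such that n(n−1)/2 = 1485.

n(n−1)/2 = 1485 ⇒ n(n−1) = 2970. Since 55·54 = 2970, n = 55.

55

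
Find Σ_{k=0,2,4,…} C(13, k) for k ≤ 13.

Half of (1+1)^13 + (1−1)^13 gives the even-index sum: 2^12 = 4096.

4096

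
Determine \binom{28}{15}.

37442160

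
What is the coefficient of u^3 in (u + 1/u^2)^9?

36

General term: C(9,j)·(u)^j·(1/u^2)^(9-j), with u-exponent 1j − 2(9−j) = 3j − 18.
Set 3j − 18 = 3: j = 7.
C(9,7) = 36; 1^7 = 1; 1^2 = 1.
Coefficient = 36 · 1 · 1 = 36.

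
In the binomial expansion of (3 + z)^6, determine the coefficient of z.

The general term is C(6,j)·(3)^j·(z)^(6-j); the z^1 term has j = 5.
C(6,5) = 6.
Coefficient = C(6,5) · 3^5 = 6 · 243 = 1458.

1458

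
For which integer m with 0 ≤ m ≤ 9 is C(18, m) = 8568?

5

C(18,m) increases on 0 ≤ m ≤ 9. C(18,4) = 3060 and C(18,5) = 8568, so m = 5.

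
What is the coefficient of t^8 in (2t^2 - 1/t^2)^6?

-192

General term: C(6,j)·(2t^2)^j·(-1/t^2)^(6-j), with t-exponent 2j − 2(6−j) = 4j − 12.
Set 4j − 12 = 8: j = 5.
C(6,5) = 6; 2^5 = 32; (-1)^1 = -1.
Coefficient = 6 · 32 · (-1) = -192.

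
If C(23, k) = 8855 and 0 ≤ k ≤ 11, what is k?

4

C(23,k) increases on 0 ≤ k ≤ 11. C(23,3) = 1771 and C(23,4) = 8855, so k = 4.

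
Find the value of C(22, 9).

497420

C(22,9) = (22·21·20·19·18·17·16·15·14) / 9! = 180503769600 / 362880 = 497420.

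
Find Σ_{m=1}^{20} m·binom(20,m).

10485760

Differentiating (1+x)^20 and setting x=1: Σ m·C(20,m) = 20·2^19 = 10485760.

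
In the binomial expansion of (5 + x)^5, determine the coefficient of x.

The general term is C(5,j)·(5)^j·(x)^(5-j); the x^1 term has j = 4.
C(5,4) = 5.
Coefficient = C(5,4) · 5^4 = 5 · 625 = 3125.

3125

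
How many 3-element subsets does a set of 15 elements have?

C(15,3) = (15·14·13) / 3! = 2730 / 6 = 455.

455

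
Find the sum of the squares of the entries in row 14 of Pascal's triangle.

40116600

By Vandermonde's identity, Σ C(14,r)² = C(28,14) = 40116600.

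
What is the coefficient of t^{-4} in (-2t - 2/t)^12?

General term: C(12,j)·(-2t)^j·(-2/t)^(12-j), with t-exponent 1j − 1(12−j) = 2j − 12.
Set 2j − 12 = -4: j = 4.
C(12,4) = 495; (-2)^4 = 16; (-2)^8 = 256.
Coefficient = 495 · 16 · 256 = 2027520.

2027520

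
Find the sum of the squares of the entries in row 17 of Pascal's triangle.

Σ C(17,k)² is the coefficient of x^17 in (1+x)^17(1+x)^17 = (1+x)^34, i.e. C(34,17) = 2333606220.

2333606220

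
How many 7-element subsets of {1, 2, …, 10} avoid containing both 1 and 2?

64

All 7-subsets: C(10,7) = 120. Those containing both fixed elements: C(8,5) = 56.
120 − 56 = 64.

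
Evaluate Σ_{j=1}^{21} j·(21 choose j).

22020096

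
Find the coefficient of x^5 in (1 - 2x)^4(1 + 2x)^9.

-288

Coefficient of x^5 = Σ_{j} C(4,j)·(-2)^j·C(9,5-j)·2^(5-j) for j from 0 to 4.
= 4032 + (-16128) + 16128 + (-4608) + 288 = -288.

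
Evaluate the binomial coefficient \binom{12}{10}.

C(12,10) = C(12,2) by symmetry.
C(12,2) = (12·11) / 2! = 132 / 2 = 66.

66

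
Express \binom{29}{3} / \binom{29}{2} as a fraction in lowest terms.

9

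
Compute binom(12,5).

792

C(12,5) = (12·11·10·9·8) / 5! = 95040 / 120 = 792.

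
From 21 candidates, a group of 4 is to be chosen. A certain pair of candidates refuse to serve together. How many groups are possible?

All 4-subsets: C(21,4) = 5985. Those containing both fixed elements: C(19,2) = 171.
5985 − 171 = 5814.

5814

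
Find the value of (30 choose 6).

C(30,6) = (30·29·28·27·26·25) / 6! = 427518000 / 720 = 593775.

593775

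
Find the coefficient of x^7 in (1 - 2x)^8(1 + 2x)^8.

Coefficient of x^7 = Σ_{j} C(8,j)·(-2)^j·C(8,7-j)·2^(7-j) for j from 0 to 7.
= 1024 + (-28672) + 200704 + (-501760) + 501760 + (-200704) + 28672 + (-1024) = 0.

0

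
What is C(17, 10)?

19448

C(17,10) = C(17,7) by symmetry.
C(17,7) = (17·16·15·14·13·12·11) / 7! = 98017920 / 5040 = 19448.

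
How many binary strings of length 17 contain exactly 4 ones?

2380

Choose the 4 positions: C(17,4) = 2380.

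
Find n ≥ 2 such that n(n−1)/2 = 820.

41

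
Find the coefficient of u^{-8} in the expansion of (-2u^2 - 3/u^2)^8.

81648

General term: C(8,j)·(-2u^2)^j·(-3/u^2)^(8-j), with u-exponent 2j − 2(8−j) = 4j − 16.
Set 4j − 16 = -8: j = 2.
C(8,2) = 28; (-2)^2 = 4; (-3)^6 = 729.
Coefficient = 28 · 4 · 729 = 81648.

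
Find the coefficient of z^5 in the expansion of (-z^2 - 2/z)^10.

General term: C(10,j)·(-z^2)^j·(-2/z)^(10-j), with z-exponent 2j − 1(10−j) = 3j − 10.
Set 3j − 10 = 5: j = 5.
C(10,5) = 252; (-1)^5 = -1; (-2)^5 = -32.
Coefficient = 252 · (-1) · (-32) = 8064.

8064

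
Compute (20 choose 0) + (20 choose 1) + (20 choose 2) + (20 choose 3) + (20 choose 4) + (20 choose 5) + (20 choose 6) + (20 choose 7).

137980

1 + 20 + 190 + 1140 + 4845 + 15504 + 38760 + 77520 = 137980.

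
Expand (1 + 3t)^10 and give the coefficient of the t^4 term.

17010

The general term is C(10,j)·(1)^j·(3t)^(10-j); the t^4 term has j = 6.
C(10,6) = 210.
Coefficient = C(10,6) · 3^4 = 210 · 81 = 17010.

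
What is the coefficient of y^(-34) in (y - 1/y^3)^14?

91

General term: C(14,j)·(y)^j·(-1/y^3)^(14-j), with y-exponent 1j − 3(14−j) = 4j − 42.
Set 4j − 42 = -34: j = 2.
C(14,2) = 91; 1^2 = 1; (-1)^12 = 1.
Coefficient = 91 · 1 · 1 = 91.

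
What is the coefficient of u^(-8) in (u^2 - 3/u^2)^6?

-1458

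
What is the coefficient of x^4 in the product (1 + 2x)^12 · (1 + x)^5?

19605

Coefficient of x^4 = Σ_{j} C(12,j)·2^j·C(5,4-j)·1^(4-j) for j from 0 to 4.
= 5 + 240 + 2640 + 8800 + 7920 = 19605.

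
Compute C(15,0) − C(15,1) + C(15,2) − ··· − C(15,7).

The partial alternating sum Σ_{k=0}^{7} (−1)^k C(15,k) = (−1)^7 C(14,7) = -3432.

-3432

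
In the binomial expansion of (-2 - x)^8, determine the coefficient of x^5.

448

The general term is C(8,j)·(-2)^j·(-x)^(8-j); the x^5 term has j = 3.
C(8,3) = 56.
Coefficient = C(8,3) · (-2)^3 · (-1)^5 = 56 · (-8) · (-1) = 448.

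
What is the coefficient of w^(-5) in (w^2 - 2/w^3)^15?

General term: C(15,j)·(w^2)^j·(-2/w^3)^(15-j), with w-exponent 2j − 3(15−j) = 5j − 45.
Set 5j − 45 = -5: j = 8.
C(15,8) = 6435; 1^8 = 1; (-2)^7 = -128.
Coefficient = 6435 · 1 · (-128) = -823680.

-823680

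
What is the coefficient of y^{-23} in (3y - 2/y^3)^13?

-29652480

General term: C(13,j)·(3y)^j·(-2/y^3)^(13-j), with y-exponent 1j − 3(13−j) = 4j − 39.
Set 4j − 39 = -23: j = 4.
C(13,4) = 715; 3^4 = 81; (-2)^9 = -512.
Coefficient = 715 · 81 · (-512) = -29652480.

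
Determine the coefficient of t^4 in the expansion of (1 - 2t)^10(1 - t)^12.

31655

Coefficient of t^4 = Σ_{j} C(10,j)·(-2)^j·C(12,4-j)·(-1)^(4-j) for j from 0 to 4.
= 495 + 4400 + 11880 + 11520 + 3360 = 31655.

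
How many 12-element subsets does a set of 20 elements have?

125970

C(20,12) = C(20,8) by symmetry.
C(20,8) = (20·19·18·17·16·15·14·13) / 8! = 5079110400 / 40320 = 125970.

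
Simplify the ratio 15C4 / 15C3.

C(n,k+1)/C(n,k) = (n−k)/(k+1) = (15−3)/(3+1) = 12/4 = 3.

3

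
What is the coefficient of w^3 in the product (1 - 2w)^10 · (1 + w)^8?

-24

Coefficient of w^3 = Σ_{j} C(10,j)·(-2)^j·C(8,3-j)·1^(3-j) for j from 0 to 3.
= 56 + (-560) + 1440 + (-960) = -24.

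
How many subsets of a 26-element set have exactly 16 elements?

Choose the 16 positions: C(26,16) = 5311735.

5311735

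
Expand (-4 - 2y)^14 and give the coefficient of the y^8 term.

3148873728

The general term is C(14,j)·(-4)^j·(-2y)^(14-j); the y^8 term has j = 6.
C(14,6) = 3003.
Coefficient = C(14,6) · (-4)^6 · (-2)^8 = 3003 · 4096 · 256 = 3148873728.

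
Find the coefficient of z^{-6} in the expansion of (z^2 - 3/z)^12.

3897234

General term: C(12,j)·(z^2)^j·(-3/z)^(12-j), with z-exponent 2j − 1(12−j) = 3j − 12.
Set 3j − 12 = -6: j = 2.
C(12,2) = 66; 1^2 = 1; (-3)^10 = 59049.
Coefficient = 66 · 1 · 59049 = 3897234.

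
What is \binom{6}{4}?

15

C(6,4) = C(6,2) by symmetry.
C(6,2) = (6·5) / 2! = 30 / 2 = 15.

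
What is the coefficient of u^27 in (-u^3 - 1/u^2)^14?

General term: C(14,j)·(-u^3)^j·(-1/u^2)^(14-j), with u-exponent 3j − 2(14−j) = 5j − 28.
Set 5j − 28 = 27: j = 11.
C(14,11) = 364; (-1)^11 = -1; (-1)^3 = -1.
Coefficient = 364 · (-1) · (-1) = 364.

364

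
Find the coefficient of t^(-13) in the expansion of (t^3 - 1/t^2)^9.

9

General term: C(9,j)·(t^3)^j·(-1/t^2)^(9-j), with t-exponent 3j − 2(9−j) = 5j − 18.
Set 5j − 18 = -13: j = 1.
C(9,1) = 9; 1^1 = 1; (-1)^8 = 1.
Coefficient = 9 · 1 · 1 = 9.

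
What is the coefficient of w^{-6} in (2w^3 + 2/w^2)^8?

7168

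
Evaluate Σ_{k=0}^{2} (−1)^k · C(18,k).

The partial alternating sum Σ_{k=0}^{2} (−1)^k C(18,k) = (−1)^2 C(17,2) = 136.

136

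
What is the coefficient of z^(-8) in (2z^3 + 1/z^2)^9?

General term: C(9,j)·(2z^3)^j·(1/z^2)^(9-j), with z-exponent 3j − 2(9−j) = 5j − 18.
Set 5j − 18 = -8: j = 2.
C(9,2) = 36; 2^2 = 4; 1^7 = 1.
Coefficient = 36 · 4 · 1 = 144.

144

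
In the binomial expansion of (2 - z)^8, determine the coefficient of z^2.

1792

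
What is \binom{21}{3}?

C(21,3) = (21·20·19) / 3! = 7980 / 6 = 1330.

1330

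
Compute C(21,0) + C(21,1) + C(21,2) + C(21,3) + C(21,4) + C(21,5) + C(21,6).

1 + 21 + 210 + 1330 + 5985 + 20349 + 54264 = 82160.

82160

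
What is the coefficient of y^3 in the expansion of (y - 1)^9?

The general term is C(9,j)·(y)^j·(-1)^(9-j); the y^3 term has j = 3.
C(9,3) = 84.
Coefficient = C(9,3) = 84.

84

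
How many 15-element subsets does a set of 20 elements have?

15504

C(20,15) = C(20,5) by symmetry.
C(20,5) = (20·19·18·17·16) / 5! = 1860480 / 120 = 15504.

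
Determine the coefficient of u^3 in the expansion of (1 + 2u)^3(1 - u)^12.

40

Coefficient of u^3 = Σ_{j} C(3,j)·2^j·C(12,3-j)·(-1)^(3-j) for j from 0 to 3.
= (-220) + 396 + (-144) + 8 = 40.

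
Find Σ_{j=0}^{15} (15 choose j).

Setting x = 1 in (1+x)^15 gives Σ C(15,j) = 2^15 = 32768.

32768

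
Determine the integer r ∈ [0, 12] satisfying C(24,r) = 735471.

8

C(24,r) increases on 0 ≤ r ≤ 12. C(24,7) = 346104 and C(24,8) = 735471, so r = 8.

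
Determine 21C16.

20349

C(21,16) = C(21,5) by symmetry.
C(21,5) = (21·20·19·18·17) / 5! = 2441880 / 120 = 20349.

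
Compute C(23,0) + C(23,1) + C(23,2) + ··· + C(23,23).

Setting x = 1 in (1+x)^23 gives Σ C(23,i) = 2^23 = 8388608.

8388608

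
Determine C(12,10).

C(12,10) = C(12,2) by symmetry.
C(12,2) = (12·11) / 2! = 132 / 2 = 66.

66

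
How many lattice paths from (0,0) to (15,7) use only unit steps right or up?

Each path is a sequence of 22 steps with 15 rights: C(22,15) = 170544.

170544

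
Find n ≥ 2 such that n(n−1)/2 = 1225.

50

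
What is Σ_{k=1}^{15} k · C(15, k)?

Since k·C(15,k) = 15·C(14,k−1), the sum is 15·2^14 = 15·16384 = 245760.

245760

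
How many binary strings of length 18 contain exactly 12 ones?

Choose the 12 positions: C(18,12) = 18564.

18564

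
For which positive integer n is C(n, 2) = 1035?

n(n−1)/2 = 1035 ⇒ n(n−1) = 2070. Since 46·45 = 2070, n = 46.

46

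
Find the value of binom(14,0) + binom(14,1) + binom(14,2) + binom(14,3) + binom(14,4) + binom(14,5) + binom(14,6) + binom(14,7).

1 + 14 + 91 + 364 + 1001 + 2002 + 3003 + 3432 = 9908.

9908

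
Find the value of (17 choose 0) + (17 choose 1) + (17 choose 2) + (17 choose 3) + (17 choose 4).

3214

1 + 17 + 136 + 680 + 2380 = 3214.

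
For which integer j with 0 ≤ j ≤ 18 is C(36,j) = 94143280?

C(36,j) increases on 0 ≤ j ≤ 18. C(36,8) = 30260340 and C(36,9) = 94143280, so j = 9.

9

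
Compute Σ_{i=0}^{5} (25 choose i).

68406

1 + 25 + 300 + 2300 + 12650 + 53130 = 68406.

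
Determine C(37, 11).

854992152

C(37,11) = (37·36·35·34·33·32·31·30·29·28·27) / 11! = 34128550732953600 / 39916800 = 854992152.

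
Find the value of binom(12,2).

C(12,2) = (12·11) / 2! = 132 / 2 = 66.

66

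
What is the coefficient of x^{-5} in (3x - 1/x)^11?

4455

General term: C(11,j)·(3x)^j·(-1/x)^(11-j), with x-exponent 1j − 1(11−j) = 2j − 11.
Set 2j − 11 = -5: j = 3.
C(11,3) = 165; 3^3 = 27; (-1)^8 = 1.
Coefficient = 165 · 27 · 1 = 4455.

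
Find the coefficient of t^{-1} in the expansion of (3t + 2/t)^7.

15120

General term: C(7,j)·(3t)^j·(2/t)^(7-j), with t-exponent 1j − 1(7−j) = 2j − 7.
Set 2j − 7 = -1: j = 3.
C(7,3) = 35; 3^3 = 27; 2^4 = 16.
Coefficient = 35 · 27 · 16 = 15120.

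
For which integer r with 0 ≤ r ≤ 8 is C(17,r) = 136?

2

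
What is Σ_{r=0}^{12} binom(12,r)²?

2704156

Σ C(12,r)² is the coefficient of x^12 in (1+x)^12(1+x)^12 = (1+x)^24, i.e. C(24,12) = 2704156.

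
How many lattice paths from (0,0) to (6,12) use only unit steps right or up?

Each path is a sequence of 18 steps with 6 rights: C(18,6) = 18564.

18564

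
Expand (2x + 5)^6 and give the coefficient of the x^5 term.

960

The general term is C(6,j)·(2x)^j·(5)^(6-j); the x^5 term has j = 5.
C(6,5) = 6.
Coefficient = C(6,5) · 2^5 · 5^1 = 6 · 32 · 5 = 960.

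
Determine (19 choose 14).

11628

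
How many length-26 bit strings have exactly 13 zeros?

Choose the 13 positions: C(26,13) = 10400600.

10400600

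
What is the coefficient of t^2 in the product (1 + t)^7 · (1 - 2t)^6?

-3

Coefficient of t^2 = Σ_{j} C(7,j)·1^j·C(6,2-j)·(-2)^(2-j) for j from 0 to 2.
= 60 + (-84) + 21 = -3.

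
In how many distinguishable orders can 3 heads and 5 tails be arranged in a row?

56

Choose positions for the heads: C(8,3) = 56.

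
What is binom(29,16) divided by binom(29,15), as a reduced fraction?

7/8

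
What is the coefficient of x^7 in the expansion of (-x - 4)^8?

32

The general term is C(8,j)·(-x)^j·(-4)^(8-j); the x^7 term has j = 7.
C(8,7) = 8.
Coefficient = C(8,7) · (-1)^7 · (-4)^1 = 8 · (-1) · (-4) = 32.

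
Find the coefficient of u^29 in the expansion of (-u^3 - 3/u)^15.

General term: C(15,j)·(-u^3)^j·(-3/u)^(15-j), with u-exponent 3j − 1(15−j) = 4j − 15.
Set 4j − 15 = 29: j = 11.
C(15,11) = 1365; (-1)^11 = -1; (-3)^4 = 81.
Coefficient = 1365 · (-1) · 81 = -110565.

-110565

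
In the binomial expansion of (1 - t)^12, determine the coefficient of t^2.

The general term is C(12,j)·(1)^j·(-t)^(12-j); the t^2 term has j = 10.
C(12,10) = 66.
Coefficient = C(12,10) = 66.

66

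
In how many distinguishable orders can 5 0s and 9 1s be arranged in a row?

2002

Choose positions for the 0s: C(14,5) = 2002.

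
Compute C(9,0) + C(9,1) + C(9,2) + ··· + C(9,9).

512

Setting x = 1 in (1+x)^9 gives Σ C(9,j) = 2^9 = 512.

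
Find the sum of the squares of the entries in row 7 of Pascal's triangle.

3432

By Vandermonde's identity, Σ C(7,k)² = C(14,7) = 3432.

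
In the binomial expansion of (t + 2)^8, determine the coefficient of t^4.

1120

The general term is C(8,j)·(t)^j·(2)^(8-j); the t^4 term has j = 4.
C(8,4) = 70.
Coefficient = C(8,4) · 2^4 = 70 · 16 = 1120.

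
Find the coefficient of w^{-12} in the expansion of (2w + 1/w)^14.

28

General term: C(14,j)·(2w)^j·(1/w)^(14-j), with w-exponent 1j − 1(14−j) = 2j − 14.
Set 2j − 14 = -12: j = 1.
C(14,1) = 14; 2^1 = 2; 1^13 = 1.
Coefficient = 14 · 2 · 1 = 28.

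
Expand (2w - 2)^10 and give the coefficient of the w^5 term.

-258048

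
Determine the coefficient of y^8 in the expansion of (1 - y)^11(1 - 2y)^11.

7033785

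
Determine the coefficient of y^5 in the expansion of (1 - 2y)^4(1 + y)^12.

Coefficient of y^5 = Σ_{j} C(4,j)·(-2)^j·C(12,5-j)·1^(5-j) for j from 0 to 4.
= 792 + (-3960) + 5280 + (-2112) + 192 = 192.

192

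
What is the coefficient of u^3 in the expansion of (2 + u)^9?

5376

The general term is C(9,j)·(2)^j·(u)^(9-j); the u^3 term has j = 6.
C(9,6) = 84.
Coefficient = C(9,6) · 2^6 = 84 · 64 = 5376.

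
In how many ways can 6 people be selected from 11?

This is C(11,6) = 462.

462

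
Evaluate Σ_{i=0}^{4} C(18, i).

1 + 18 + 153 + 816 + 3060 = 4048.

4048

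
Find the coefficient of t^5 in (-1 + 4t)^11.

The general term is C(11,j)·(-1)^j·(4t)^(11-j); the t^5 term has j = 6.
C(11,6) = 462.
Coefficient = C(11,6) · 4^5 = 462 · 1024 = 473088.

473088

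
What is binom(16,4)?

1820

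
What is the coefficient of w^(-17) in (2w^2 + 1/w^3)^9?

General term: C(9,j)·(2w^2)^j·(1/w^3)^(9-j), with w-exponent 2j − 3(9−j) = 5j − 27.
Set 5j − 27 = -17: j = 2.
C(9,2) = 36; 2^2 = 4; 1^7 = 1.
Coefficient = 36 · 4 · 1 = 144.

144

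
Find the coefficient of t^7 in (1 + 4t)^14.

56229888

The general term is C(14,j)·(1)^j·(4t)^(14-j); the t^7 term has j = 7.
C(14,7) = 3432.
Coefficient = C(14,7) · 4^7 = 3432 · 16384 = 56229888.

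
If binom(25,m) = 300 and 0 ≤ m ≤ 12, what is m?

2

C(25,m) increases on 0 ≤ m ≤ 12. C(25,1) = 25 and C(25,2) = 300, so m = 2.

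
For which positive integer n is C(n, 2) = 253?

n(n−1)/2 = 253 ⇒ n(n−1) = 506. Since 23·22 = 506, n = 23.

23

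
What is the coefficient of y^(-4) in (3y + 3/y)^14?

General term: C(14,j)·(3y)^j·(3/y)^(14-j), with y-exponent 1j − 1(14−j) = 2j − 14.
Set 2j − 14 = -4: j = 5.
C(14,5) = 2002; 3^5 = 243; 3^9 = 19683.
Coefficient = 2002 · 243 · 19683 = 9575503938.

9575503938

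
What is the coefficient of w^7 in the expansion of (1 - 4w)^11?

-5406720

The general term is C(11,j)·(1)^j·(-4w)^(11-j); the w^7 term has j = 4.
C(11,4) = 330.
Coefficient = C(11,4) · (-4)^7 = 330 · (-16384) = -5406720.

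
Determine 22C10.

646646

C(22,10) = (22·21·20·19·18·17·16·15·14·13) / 10! = 2346549004800 / 3628800 = 646646.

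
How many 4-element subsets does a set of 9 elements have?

126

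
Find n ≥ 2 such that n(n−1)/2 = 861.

n(n−1)/2 = 861 ⇒ n(n−1) = 1722. Since 42·41 = 1722, n = 42.

42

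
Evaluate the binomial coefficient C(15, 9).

C(15,9) = C(15,6) by symmetry.
C(15,6) = (15·14·13·12·11·10) / 6! = 3603600 / 720 = 5005.

5005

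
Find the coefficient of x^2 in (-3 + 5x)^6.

30375

The general term is C(6,j)·(-3)^j·(5x)^(6-j); the x^2 term has j = 4.
C(6,4) = 15.
Coefficient = C(6,4) · (-3)^4 · 5^2 = 15 · 81 · 25 = 30375.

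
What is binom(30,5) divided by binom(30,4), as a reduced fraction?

C(n,k+1)/C(n,k) = (n−k)/(k+1) = (30−4)/(4+1) = 26/5.

26/5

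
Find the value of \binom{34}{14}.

1391975640

C(34,14) = (34·33·32·31·30·29·28·27·26·25·24·23·22·21) / 14! = 121350057687226368000 / 87178291200 = 1391975640.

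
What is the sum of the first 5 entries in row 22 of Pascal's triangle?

9109

1 + 22 + 231 + 1540 + 7315 = 9109.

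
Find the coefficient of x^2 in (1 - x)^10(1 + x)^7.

Coefficient of x^2 = Σ_{j} C(10,j)·(-1)^j·C(7,2-j)·1^(2-j) for j from 0 to 2.
= 21 + (-70) + 45 = -4.

-4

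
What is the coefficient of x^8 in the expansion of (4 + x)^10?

The general term is C(10,j)·(4)^j·(x)^(10-j); the x^8 term has j = 2.
C(10,2) = 45.
Coefficient = C(10,2) · 4^2 = 45 · 16 = 720.

720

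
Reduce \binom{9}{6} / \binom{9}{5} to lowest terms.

C(n,k+1)/C(n,k) = (n−k)/(k+1) = (9−5)/(5+1) = 4/6 = 2/3.

2/3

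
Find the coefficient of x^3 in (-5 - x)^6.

2500

The general term is C(6,j)·(-5)^j·(-x)^(6-j); the x^3 term has j = 3.
C(6,3) = 20.
Coefficient = C(6,3) · (-5)^3 · (-1)^3 = 20 · (-125) · (-1) = 2500.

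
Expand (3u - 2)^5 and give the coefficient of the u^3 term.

1080

The general term is C(5,j)·(3u)^j·(-2)^(5-j); the u^3 term has j = 3.
C(5,3) = 10.
Coefficient = C(5,3) · 3^3 · (-2)^2 = 10 · 27 · 4 = 1080.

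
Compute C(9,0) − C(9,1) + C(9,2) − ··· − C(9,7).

The partial alternating sum Σ_{k=0}^{7} (−1)^k C(9,k) = (−1)^7 C(8,7) = -8.

-8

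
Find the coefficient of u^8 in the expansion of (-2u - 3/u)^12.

General term: C(12,j)·(-2u)^j·(-3/u)^(12-j), with u-exponent 1j − 1(12−j) = 2j − 12.
Set 2j − 12 = 8: j = 10.
C(12,10) = 66; (-2)^10 = 1024; (-3)^2 = 9.
Coefficient = 66 · 1024 · 9 = 608256.

608256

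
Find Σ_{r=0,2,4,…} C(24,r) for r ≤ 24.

8388608

Even-r terms of row 24 sum to 2^23 = 8388608.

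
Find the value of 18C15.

816

C(18,15) = C(18,3) by symmetry.
C(18,3) = (18·17·16) / 3! = 4896 / 6 = 816.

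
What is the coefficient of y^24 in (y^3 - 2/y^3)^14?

General term: C(14,j)·(y^3)^j·(-2/y^3)^(14-j), with y-exponent 3j − 3(14−j) = 6j − 42.
Set 6j − 42 = 24: j = 11.
C(14,11) = 364; 1^11 = 1; (-2)^3 = -8.
Coefficient = 364 · 1 · (-8) = -2912.

-2912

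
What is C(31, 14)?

265182525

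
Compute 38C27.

C(38,27) = C(38,11) by symmetry.
C(38,11) = (38·37·36·35·34·33·32·31·30·29·28) / 11! = 48032775105638400 / 39916800 = 1203322288.

1203322288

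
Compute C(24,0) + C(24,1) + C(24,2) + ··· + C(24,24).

16777216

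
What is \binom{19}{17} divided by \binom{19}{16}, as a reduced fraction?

C(n,k+1)/C(n,k) = (n−k)/(k+1) = (19−16)/(16+1) = 3/17.

3/17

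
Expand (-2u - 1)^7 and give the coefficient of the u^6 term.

The general term is C(7,j)·(-2u)^j·(-1)^(7-j); the u^6 term has j = 6.
C(7,6) = 7.
Coefficient = C(7,6) · (-2)^6 · (-1)^1 = 7 · 64 · (-1) = -448.

-448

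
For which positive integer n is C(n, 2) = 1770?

60

n(n−1)/2 = 1770 ⇒ n(n−1) = 3540. Since 60·59 = 3540, n = 60.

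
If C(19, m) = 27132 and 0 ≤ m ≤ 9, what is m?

C(19,m) increases on 0 ≤ m ≤ 9. C(19,5) = 11628 and C(19,6) = 27132, so m = 6.

6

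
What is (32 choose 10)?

64512240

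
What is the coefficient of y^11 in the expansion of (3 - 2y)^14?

-20127744

The general term is C(14,j)·(3)^j·(-2y)^(14-j); the y^11 term has j = 3.
C(14,3) = 364.
Coefficient = C(14,3) · 3^3 · (-2)^11 = 364 · 27 · (-2048) = -20127744.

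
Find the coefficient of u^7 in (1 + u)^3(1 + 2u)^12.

Coefficient of u^7 = Σ_{j} C(3,j)·1^j·C(12,7-j)·2^(7-j) for j from 0 to 3.
= 101376 + 177408 + 76032 + 7920 = 362736.

362736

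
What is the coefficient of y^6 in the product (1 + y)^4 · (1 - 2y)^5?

Coefficient of y^6 = Σ_{j} C(4,j)·1^j·C(5,6-j)·(-2)^(6-j) for j from 1 to 4.
= (-128) + 480 + (-320) + 40 = 72.

72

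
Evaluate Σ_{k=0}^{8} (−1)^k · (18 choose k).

24310

The partial alternating sum Σ_{k=0}^{8} (−1)^k C(18,k) = (−1)^8 C(17,8) = 24310.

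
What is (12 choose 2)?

66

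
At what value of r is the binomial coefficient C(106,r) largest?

53

C(106,r) is maximized at r = 106/2 = 53.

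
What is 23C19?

8855

C(23,19) = C(23,4) by symmetry.
C(23,4) = (23·22·21·20) / 4! = 212520 / 24 = 8855.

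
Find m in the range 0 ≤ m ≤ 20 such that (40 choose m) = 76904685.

C(40,m) increases on 0 ≤ m ≤ 20. C(40,7) = 18643560 and C(40,8) = 76904685, so m = 8.

8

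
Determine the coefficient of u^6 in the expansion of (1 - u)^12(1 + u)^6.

Coefficient of u^6 = Σ_{j} C(12,j)·(-1)^j·C(6,6-j)·1^(6-j) for j from 0 to 6.
= 1 + (-72) + 990 + (-4400) + 7425 + (-4752) + 924 = 116.

116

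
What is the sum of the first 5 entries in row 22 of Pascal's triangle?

9109

1 + 22 + 231 + 1540 + 7315 = 9109.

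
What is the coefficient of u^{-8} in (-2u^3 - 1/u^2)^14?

General term: C(14,j)·(-2u^3)^j·(-1/u^2)^(14-j), with u-exponent 3j − 2(14−j) = 5j − 28.
Set 5j − 28 = -8: j = 4.
C(14,4) = 1001; (-2)^4 = 16; (-1)^10 = 1.
Coefficient = 1001 · 16 · 1 = 16016.

16016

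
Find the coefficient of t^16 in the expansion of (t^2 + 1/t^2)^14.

General term: C(14,j)·(t^2)^j·(1/t^2)^(14-j), with t-exponent 2j − 2(14−j) = 4j − 28.
Set 4j − 28 = 16: j = 11.
C(14,11) = 364; 1^11 = 1; 1^3 = 1.
Coefficient = 364 · 1 · 1 = 364.

364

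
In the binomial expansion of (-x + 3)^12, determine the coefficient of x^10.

The general term is C(12,j)·(-x)^j·(3)^(12-j); the x^10 term has j = 10.
C(12,10) = 66.
Coefficient = C(12,10) · 3^2 = 66 · 9 = 594.

594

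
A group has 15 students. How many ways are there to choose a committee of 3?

This is C(15,3) = 455.

455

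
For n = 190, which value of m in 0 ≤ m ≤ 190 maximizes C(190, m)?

C(190,m) is maximized at m = 190/2 = 95.

95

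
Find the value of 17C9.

C(17,9) = C(17,8) by symmetry.
C(17,8) = (17·16·15·14·13·12·11·10) / 8! = 980179200 / 40320 = 24310.

24310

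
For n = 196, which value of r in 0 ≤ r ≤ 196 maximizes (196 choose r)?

C(196,r) is maximized at r = 196/2 = 98.

98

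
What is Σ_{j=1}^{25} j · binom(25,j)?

Since j·C(25,j) = 25·C(24,j−1), the sum is 25·2^24 = 25·16777216 = 419430400.

419430400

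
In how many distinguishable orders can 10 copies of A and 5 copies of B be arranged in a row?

Choose positions for the A's: C(15,10) = 3003.

3003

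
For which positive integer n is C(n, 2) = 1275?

51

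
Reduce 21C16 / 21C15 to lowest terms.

3/8

C(n,k+1)/C(n,k) = (n−k)/(k+1) = (21−15)/(15+1) = 6/16 = 3/8.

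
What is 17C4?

2380

C(17,4) = (17·16·15·14) / 4! = 57120 / 24 = 2380.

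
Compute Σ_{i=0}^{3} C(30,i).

1 + 30 + 435 + 4060 = 4526.

4526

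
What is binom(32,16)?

C(32,16) = (32·31·30·29·28·27·26·25·24·23·22·21·20·19·18·17) / 16! = 12576278705767096320000 / 20922789888000 = 601080390.

601080390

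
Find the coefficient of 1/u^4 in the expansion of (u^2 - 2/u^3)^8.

1120

General term: C(8,j)·(u^2)^j·(-2/u^3)^(8-j), with u-exponent 2j − 3(8−j) = 5j − 24.
Set 5j − 24 = -4: j = 4.
C(8,4) = 70; 1^4 = 1; (-2)^4 = 16.
Coefficient = 70 · 1 · 16 = 1120.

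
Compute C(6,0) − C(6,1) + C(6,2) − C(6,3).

-10

The partial alternating sum Σ_{k=0}^{3} (−1)^k C(6,k) = (−1)^3 C(5,3) = -10.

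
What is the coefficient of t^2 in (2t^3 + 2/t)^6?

General term: C(6,j)·(2t^3)^j·(2/t)^(6-j), with t-exponent 3j − 1(6−j) = 4j − 6.
Set 4j − 6 = 2: j = 2.
C(6,2) = 15; 2^2 = 4; 2^4 = 16.
Coefficient = 15 · 4 · 16 = 960.

960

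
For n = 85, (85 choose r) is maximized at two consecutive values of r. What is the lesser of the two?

For odd n = 85, C(85,r) peaks at r = (n−1)/2 and (n+1)/2; the lesser is 42.

42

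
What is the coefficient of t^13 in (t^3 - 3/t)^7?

189

General term: C(7,j)·(t^3)^j·(-3/t)^(7-j), with t-exponent 3j − 1(7−j) = 4j − 7.
Set 4j − 7 = 13: j = 5.
C(7,5) = 21; 1^5 = 1; (-3)^2 = 9.
Coefficient = 21 · 1 · 9 = 189.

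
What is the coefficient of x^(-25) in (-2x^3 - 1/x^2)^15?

-30

General term: C(15,j)·(-2x^3)^j·(-1/x^2)^(15-j), with x-exponent 3j − 2(15−j) = 5j − 30.
Set 5j − 30 = -25: j = 1.
C(15,1) = 15; (-2)^1 = -2; (-1)^14 = 1.
Coefficient = 15 · (-2) · 1 = -30.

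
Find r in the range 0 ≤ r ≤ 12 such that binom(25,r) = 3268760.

C(25,r) increases on 0 ≤ r ≤ 12. C(25,9) = 2042975 and C(25,10) = 3268760, so r = 10.

10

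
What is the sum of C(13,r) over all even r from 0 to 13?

4096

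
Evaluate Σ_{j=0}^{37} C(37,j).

137438953472

The entries of row 37 sum to 2^37 = 137438953472.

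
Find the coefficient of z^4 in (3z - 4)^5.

-1620

The general term is C(5,j)·(3z)^j·(-4)^(5-j); the z^4 term has j = 4.
C(5,4) = 5.
Coefficient = C(5,4) · 3^4 · (-4)^1 = 5 · 81 · (-4) = -1620.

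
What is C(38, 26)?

2707475148

C(38,26) = C(38,12) by symmetry.
C(38,12) = (38·37·36·35·34·33·32·31·30·29·28·27) / 12! = 1296884927852236800 / 479001600 = 2707475148.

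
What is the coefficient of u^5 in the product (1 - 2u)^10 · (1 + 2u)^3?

2016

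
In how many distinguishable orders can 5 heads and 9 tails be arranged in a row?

2002

Choose positions for the heads: C(14,5) = 2002.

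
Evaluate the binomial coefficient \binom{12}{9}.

C(12,9) = C(12,3) by symmetry.
C(12,3) = (12·11·10) / 3! = 1320 / 6 = 220.

220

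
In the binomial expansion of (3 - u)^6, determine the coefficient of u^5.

The general term is C(6,j)·(3)^j·(-u)^(6-j); the u^5 term has j = 1.
C(6,1) = 6.
Coefficient = C(6,1) · 3^1 · (-1)^5 = 6 · 3 · (-1) = -18.

-18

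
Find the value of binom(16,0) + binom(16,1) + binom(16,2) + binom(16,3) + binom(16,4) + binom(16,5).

6885

1 + 16 + 120 + 560 + 1820 + 4368 = 6885.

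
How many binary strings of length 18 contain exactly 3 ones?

816

Choose the 3 positions: C(18,3) = 816.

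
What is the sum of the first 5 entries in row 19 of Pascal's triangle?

5036

1 + 19 + 171 + 969 + 3876 = 5036.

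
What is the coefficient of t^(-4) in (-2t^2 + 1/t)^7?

General term: C(7,j)·(-2t^2)^j·(1/t)^(7-j), with t-exponent 2j − 1(7−j) = 3j − 7.
Set 3j − 7 = -4: j = 1.
C(7,1) = 7; (-2)^1 = -2; 1^6 = 1.
Coefficient = 7 · (-2) · 1 = -14.

-14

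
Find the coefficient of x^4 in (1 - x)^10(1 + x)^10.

Coefficient of x^4 = Σ_{j} C(10,j)·(-1)^j·C(10,4-j)·1^(4-j) for j from 0 to 4.
= 210 + (-1200) + 2025 + (-1200) + 210 = 45.

45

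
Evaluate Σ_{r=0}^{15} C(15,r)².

155117520

By Vandermonde's identity, Σ C(15,r)² = C(30,15) = 155117520.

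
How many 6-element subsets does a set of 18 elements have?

18564

C(18,6) = (18·17·16·15·14·13) / 6! = 13366080 / 720 = 18564.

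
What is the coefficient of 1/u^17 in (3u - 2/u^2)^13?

General term: C(13,j)·(3u)^j·(-2/u^2)^(13-j), with u-exponent 1j − 2(13−j) = 3j − 26.
Set 3j − 26 = -17: j = 3.
C(13,3) = 286; 3^3 = 27; (-2)^10 = 1024.
Coefficient = 286 · 27 · 1024 = 7907328.

7907328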